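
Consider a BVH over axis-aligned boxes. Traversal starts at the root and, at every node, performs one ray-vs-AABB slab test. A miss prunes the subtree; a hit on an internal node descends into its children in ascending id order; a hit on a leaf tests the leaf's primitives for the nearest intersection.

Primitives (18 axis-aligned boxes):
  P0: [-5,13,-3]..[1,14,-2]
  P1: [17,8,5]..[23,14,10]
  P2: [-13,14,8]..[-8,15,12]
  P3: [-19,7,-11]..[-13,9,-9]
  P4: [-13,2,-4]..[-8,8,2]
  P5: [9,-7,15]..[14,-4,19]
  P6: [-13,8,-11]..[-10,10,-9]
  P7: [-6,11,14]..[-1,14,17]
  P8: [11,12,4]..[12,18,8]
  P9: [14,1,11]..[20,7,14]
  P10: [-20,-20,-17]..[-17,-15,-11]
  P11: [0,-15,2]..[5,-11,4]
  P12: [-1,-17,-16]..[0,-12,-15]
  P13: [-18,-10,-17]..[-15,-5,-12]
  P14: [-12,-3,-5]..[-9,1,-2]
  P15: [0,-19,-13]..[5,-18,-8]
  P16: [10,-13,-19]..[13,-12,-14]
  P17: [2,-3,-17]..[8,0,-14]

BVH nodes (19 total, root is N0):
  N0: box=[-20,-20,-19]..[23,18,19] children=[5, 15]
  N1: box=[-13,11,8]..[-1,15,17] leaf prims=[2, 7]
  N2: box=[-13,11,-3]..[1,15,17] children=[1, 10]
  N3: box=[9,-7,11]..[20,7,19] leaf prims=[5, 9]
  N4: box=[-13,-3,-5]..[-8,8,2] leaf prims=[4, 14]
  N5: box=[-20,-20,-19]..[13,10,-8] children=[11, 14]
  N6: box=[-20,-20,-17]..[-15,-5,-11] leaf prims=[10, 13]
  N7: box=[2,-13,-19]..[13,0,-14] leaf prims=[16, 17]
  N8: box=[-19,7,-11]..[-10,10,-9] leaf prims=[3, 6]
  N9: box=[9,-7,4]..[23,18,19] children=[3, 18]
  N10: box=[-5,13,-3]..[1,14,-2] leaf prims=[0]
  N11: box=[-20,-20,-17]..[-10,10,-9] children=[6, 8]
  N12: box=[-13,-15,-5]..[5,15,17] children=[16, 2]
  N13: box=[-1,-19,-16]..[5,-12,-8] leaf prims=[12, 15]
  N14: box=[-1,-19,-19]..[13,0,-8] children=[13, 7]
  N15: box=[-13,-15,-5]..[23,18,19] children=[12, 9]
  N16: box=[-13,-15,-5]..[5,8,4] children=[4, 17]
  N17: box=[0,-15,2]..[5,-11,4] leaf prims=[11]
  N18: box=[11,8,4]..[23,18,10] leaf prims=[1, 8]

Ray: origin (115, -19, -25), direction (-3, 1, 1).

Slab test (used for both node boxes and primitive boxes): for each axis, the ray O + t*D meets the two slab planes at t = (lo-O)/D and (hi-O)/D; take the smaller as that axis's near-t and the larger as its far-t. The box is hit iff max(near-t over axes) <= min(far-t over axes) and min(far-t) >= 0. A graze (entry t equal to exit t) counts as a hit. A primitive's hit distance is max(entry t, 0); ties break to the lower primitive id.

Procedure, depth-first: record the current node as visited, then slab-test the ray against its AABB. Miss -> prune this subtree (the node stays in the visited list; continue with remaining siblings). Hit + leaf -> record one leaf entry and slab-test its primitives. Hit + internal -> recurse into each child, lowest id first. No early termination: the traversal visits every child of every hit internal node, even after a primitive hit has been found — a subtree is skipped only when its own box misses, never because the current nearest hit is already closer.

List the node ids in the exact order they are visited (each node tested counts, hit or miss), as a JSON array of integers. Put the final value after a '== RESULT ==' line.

Walk:
N0 x:[92/3,45] y:[-1,37] z:[6,44] -> hit [92/3,37], descend [5, 15]
  N5 x:[34,45] y:[-1,29] z:[6,17] -> miss, prune
  N15 x:[92/3,128/3] y:[4,37] z:[20,44] -> hit [92/3,37], descend [9, 12]
    N9 x:[92/3,106/3] y:[12,37] z:[29,44] -> hit [92/3,106/3], descend [3, 18]
      N3 x:[95/3,106/3] y:[12,26] z:[36,44] -> miss, prune
      N18 x:[92/3,104/3] y:[27,37] z:[29,35] -> hit [92/3,104/3] leaf, test {P1@t=92/3, P8(miss)}
    N12 x:[110/3,128/3] y:[4,34] z:[20,42] -> miss, prune

order=[0, 5, 15, 9, 3, 18, 12]  |boxes|=7  |leaves|=1  hit=P1

== RESULT ==
[0, 5, 15, 9, 3, 18, 12]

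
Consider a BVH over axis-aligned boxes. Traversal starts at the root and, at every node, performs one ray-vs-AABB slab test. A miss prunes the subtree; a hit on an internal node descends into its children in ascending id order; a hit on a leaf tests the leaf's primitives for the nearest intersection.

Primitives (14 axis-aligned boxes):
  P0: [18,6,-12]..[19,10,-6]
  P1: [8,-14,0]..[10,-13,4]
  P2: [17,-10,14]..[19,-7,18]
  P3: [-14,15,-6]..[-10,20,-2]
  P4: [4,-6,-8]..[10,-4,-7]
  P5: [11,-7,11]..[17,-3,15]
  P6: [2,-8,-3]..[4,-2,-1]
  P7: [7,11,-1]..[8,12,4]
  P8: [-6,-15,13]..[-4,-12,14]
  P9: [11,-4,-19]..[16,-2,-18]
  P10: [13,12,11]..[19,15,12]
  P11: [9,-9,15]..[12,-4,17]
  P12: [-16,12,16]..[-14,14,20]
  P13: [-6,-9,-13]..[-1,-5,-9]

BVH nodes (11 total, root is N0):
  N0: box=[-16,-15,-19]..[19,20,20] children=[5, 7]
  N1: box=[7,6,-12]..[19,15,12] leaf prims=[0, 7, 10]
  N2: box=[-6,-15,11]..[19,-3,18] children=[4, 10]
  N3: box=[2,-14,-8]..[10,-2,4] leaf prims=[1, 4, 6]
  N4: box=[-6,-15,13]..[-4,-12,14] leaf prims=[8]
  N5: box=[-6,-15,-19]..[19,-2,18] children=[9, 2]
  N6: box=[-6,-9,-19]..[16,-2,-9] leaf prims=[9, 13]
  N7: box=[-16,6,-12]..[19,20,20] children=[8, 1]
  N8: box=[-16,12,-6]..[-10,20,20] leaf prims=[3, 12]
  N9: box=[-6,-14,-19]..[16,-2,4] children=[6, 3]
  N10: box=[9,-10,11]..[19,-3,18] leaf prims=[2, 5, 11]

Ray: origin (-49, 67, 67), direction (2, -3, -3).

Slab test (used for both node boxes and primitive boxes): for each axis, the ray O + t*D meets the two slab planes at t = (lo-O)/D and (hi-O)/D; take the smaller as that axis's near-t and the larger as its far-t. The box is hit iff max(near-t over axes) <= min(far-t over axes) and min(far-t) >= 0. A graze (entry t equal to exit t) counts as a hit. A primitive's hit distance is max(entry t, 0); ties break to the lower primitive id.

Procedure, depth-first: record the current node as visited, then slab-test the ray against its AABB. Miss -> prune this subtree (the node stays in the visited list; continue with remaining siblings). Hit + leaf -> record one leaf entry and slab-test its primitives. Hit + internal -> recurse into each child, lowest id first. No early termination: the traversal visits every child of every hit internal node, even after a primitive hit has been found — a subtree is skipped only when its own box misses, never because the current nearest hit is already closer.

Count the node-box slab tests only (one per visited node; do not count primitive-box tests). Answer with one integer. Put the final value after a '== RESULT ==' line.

Trace the traversal:
N0 x:[33/2,34] y:[47/3,82/3] z:[47/3,86/3] -> hit [33/2,82/3], descend [5, 7]
  N5 x:[43/2,34] y:[23,82/3] z:[49/3,86/3] -> hit [23,82/3], descend [2, 9]
    N2 x:[43/2,34] y:[70/3,82/3] z:[49/3,56/3] -> miss, prune
    N9 x:[43/2,65/2] y:[23,27] z:[21,86/3] -> hit [23,27], descend [3, 6]
      N3 x:[51/2,59/2] y:[23,27] z:[21,25] -> miss, prune
      N6 x:[43/2,65/2] y:[23,76/3] z:[76/3,86/3] -> hit [76/3,76/3] leaf, test {P9(miss), P13(miss)}
  N7 x:[33/2,34] y:[47/3,61/3] z:[47/3,79/3] -> hit [33/2,61/3], descend [1, 8]
    N1 x:[28,34] y:[52/3,61/3] z:[55/3,79/3] -> miss, prune
    N8 x:[33/2,39/2] y:[47/3,55/3] z:[47/3,73/3] -> hit [33/2,55/3] leaf, test {P3(miss), P12(miss)}

9 AABB tests over nodes [0, 5, 2, 9, 3, 6, 7, 1, 8]; 2 leaves entered; closest miss.

== RESULT ==
9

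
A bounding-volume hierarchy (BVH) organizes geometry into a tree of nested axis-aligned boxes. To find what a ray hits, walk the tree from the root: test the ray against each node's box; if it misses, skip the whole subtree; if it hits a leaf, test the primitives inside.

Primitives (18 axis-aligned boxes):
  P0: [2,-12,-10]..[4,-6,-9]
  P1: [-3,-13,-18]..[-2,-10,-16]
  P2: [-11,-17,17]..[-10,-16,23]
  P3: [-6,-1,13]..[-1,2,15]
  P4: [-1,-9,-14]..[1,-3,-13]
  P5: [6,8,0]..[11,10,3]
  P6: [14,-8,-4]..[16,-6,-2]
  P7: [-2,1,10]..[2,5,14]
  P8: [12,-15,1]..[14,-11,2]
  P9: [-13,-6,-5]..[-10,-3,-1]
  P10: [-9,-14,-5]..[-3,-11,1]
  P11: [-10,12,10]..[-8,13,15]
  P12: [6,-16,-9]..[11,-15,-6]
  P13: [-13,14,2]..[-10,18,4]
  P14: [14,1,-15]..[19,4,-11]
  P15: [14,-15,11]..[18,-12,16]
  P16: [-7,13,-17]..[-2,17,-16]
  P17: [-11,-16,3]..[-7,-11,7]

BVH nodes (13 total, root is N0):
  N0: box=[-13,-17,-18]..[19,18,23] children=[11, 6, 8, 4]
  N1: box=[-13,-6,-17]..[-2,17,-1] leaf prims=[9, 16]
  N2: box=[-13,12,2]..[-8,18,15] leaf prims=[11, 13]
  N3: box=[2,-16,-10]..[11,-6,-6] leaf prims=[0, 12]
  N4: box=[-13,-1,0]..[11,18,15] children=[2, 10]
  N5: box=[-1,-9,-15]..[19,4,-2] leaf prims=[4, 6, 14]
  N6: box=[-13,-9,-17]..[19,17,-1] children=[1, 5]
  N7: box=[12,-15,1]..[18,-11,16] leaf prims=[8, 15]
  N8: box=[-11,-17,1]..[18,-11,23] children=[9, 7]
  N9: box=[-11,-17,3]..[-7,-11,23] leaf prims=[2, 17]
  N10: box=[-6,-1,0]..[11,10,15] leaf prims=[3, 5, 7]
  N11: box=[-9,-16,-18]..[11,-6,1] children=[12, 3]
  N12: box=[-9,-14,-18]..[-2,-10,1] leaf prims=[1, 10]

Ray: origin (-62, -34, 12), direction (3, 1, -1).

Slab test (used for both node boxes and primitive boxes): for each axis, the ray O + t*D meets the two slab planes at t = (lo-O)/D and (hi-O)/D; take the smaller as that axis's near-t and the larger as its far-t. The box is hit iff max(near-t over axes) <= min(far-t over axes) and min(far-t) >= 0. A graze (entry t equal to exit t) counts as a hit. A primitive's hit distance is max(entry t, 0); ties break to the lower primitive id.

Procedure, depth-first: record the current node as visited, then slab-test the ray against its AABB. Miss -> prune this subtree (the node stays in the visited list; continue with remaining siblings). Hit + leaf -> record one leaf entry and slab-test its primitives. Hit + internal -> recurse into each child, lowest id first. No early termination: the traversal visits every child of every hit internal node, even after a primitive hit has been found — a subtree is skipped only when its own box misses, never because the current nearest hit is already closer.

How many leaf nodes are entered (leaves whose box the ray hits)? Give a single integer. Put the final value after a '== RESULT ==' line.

Walk:
N0 x:[49/3,27] y:[17,52] z:[-11,30] -> hit [17,27], descend [4, 6, 8, 11]
  N4 x:[49/3,73/3] y:[33,52] z:[-3,12] -> miss, prune
  N6 x:[49/3,27] y:[25,51] z:[13,29] -> hit [25,27], descend [1, 5]
    N1 x:[49/3,20] y:[28,51] z:[13,29] -> miss, prune
    N5 x:[61/3,27] y:[25,38] z:[14,27] -> hit [25,27] leaf, test {P4(miss), P6(miss), P14(miss)}
  N8 x:[17,80/3] y:[17,23] z:[-11,11] -> miss, prune
  N11 x:[53/3,73/3] y:[18,28] z:[11,30] -> hit [18,73/3], descend [3, 12]
    N3 x:[64/3,73/3] y:[18,28] z:[18,22] -> hit [64/3,22] leaf, test {P0@t=22, P12(miss)}
    N12 x:[53/3,20] y:[20,24] z:[11,30] -> hit [20,20] leaf, test {P1(miss), P10(miss)}

order=[0, 4, 6, 1, 5, 8, 11, 3, 12]  |boxes|=9  |leaves|=3  hit=P0

== RESULT ==
3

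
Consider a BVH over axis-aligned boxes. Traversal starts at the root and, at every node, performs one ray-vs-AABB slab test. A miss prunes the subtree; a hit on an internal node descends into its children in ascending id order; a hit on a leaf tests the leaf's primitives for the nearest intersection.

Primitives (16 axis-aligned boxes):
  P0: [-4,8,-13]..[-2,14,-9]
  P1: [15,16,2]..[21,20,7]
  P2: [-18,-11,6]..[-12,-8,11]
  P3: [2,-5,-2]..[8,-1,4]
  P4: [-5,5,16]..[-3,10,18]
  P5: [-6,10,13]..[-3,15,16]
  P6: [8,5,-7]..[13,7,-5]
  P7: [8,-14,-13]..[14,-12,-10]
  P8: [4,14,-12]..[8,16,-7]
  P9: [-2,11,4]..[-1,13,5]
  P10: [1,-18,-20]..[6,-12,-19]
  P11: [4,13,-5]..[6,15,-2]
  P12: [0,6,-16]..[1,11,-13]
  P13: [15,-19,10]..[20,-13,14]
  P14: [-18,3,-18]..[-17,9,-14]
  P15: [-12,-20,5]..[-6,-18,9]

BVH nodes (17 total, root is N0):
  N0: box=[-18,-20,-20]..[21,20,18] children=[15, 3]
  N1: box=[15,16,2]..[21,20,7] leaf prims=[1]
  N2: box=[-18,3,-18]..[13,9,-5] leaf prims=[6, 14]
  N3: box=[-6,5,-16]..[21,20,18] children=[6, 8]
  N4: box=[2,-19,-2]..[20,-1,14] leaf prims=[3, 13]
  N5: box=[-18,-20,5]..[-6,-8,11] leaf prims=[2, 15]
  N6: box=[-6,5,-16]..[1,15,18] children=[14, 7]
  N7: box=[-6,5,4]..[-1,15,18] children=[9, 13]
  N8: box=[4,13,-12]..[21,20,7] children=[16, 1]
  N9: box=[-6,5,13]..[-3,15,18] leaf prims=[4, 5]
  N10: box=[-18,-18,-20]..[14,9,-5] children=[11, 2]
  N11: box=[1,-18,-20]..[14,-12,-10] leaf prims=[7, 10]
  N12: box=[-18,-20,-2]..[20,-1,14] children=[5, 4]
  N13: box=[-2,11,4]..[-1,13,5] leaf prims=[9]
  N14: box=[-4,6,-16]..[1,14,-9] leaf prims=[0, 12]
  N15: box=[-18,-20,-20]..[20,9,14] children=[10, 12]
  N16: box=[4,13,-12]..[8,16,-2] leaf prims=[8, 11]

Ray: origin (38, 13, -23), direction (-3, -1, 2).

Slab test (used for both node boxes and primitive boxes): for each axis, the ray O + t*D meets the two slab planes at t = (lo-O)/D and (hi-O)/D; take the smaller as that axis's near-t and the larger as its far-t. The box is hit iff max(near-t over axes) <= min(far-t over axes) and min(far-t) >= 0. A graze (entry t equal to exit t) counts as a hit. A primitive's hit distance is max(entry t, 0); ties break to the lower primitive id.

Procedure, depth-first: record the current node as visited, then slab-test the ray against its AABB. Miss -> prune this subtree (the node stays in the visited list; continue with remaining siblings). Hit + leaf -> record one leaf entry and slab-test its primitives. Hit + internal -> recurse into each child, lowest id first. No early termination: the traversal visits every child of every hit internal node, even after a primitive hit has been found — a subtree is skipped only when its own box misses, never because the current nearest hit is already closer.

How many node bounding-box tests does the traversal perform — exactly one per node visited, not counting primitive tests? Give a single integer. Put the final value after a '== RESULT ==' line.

Walk:
N0 x:[17/3,56/3] y:[-7,33] z:[3/2,41/2] -> hit [17/3,56/3], descend [3, 15]
  N3 x:[17/3,44/3] y:[-7,8] z:[7/2,41/2] -> hit [17/3,8], descend [6, 8]
    N6 x:[37/3,44/3] y:[-2,8] z:[7/2,41/2] -> miss, prune
    N8 x:[17/3,34/3] y:[-7,0] z:[11/2,15] -> miss, prune
  N15 x:[6,56/3] y:[4,33] z:[3/2,37/2] -> hit [6,37/2], descend [10, 12]
    N10 x:[8,56/3] y:[4,31] z:[3/2,9] -> hit [8,9], descend [2, 11]
      N2 x:[25/3,56/3] y:[4,10] z:[5/2,9] -> hit [25/3,9] leaf, test {P6(miss), P14(miss)}
      N11 x:[8,37/3] y:[25,31] z:[3/2,13/2] -> miss, prune
    N12 x:[6,56/3] y:[14,33] z:[21/2,37/2] -> hit [14,37/2], descend [4, 5]
      N4 x:[6,12] y:[14,32] z:[21/2,37/2] -> miss, prune
      N5 x:[44/3,56/3] y:[21,33] z:[14,17] -> miss, prune

Visited [0, 3, 6, 8, 15, 10, 2, 11, 12, 4, 5]. Tests: 11 box, 1 leaf. Nearest: miss.

== RESULT ==
11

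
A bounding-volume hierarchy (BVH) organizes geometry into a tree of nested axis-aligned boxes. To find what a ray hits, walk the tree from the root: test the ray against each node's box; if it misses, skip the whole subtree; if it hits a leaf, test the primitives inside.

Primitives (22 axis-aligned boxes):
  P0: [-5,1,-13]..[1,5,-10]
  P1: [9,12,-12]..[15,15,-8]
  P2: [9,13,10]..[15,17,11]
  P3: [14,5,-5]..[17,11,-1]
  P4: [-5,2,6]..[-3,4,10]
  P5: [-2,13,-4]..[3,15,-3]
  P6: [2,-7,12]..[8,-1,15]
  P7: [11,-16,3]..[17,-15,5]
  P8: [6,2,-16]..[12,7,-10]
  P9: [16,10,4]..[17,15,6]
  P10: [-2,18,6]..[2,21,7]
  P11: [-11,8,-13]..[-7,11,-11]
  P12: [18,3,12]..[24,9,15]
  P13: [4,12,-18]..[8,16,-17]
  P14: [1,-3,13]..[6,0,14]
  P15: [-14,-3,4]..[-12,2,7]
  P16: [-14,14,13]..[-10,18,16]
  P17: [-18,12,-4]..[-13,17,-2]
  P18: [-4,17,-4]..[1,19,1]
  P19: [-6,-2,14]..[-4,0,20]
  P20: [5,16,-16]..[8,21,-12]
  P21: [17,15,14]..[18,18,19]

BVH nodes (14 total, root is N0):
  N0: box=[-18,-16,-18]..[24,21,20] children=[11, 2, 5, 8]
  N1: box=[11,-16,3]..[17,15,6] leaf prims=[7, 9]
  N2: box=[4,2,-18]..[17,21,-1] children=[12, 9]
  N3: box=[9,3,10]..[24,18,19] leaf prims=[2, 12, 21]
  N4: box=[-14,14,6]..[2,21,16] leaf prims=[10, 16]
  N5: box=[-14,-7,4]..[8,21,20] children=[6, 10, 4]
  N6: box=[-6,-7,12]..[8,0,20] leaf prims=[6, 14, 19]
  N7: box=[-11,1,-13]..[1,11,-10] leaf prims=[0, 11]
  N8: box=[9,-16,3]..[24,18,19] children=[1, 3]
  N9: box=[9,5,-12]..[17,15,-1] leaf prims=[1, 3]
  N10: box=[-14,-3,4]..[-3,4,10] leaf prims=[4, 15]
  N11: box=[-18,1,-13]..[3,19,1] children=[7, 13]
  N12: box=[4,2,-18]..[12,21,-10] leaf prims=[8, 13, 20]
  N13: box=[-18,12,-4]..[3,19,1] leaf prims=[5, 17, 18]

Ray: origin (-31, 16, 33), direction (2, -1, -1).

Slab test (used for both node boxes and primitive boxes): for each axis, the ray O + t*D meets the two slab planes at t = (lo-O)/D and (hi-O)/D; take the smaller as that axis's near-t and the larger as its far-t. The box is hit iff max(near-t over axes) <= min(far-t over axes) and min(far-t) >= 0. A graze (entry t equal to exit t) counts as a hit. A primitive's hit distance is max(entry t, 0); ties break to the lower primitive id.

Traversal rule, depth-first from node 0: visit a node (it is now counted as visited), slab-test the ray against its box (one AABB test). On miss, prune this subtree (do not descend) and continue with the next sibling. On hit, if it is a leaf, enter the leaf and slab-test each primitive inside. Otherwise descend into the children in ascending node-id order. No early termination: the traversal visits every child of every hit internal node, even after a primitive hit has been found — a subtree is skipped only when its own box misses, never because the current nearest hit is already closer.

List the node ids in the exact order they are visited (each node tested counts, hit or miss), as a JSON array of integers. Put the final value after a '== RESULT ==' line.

Traverse from the root:
N0 x:[13/2,55/2] y:[-5,32] z:[13,51] -> hit [13,55/2], descend [2, 5, 8, 11]
  N2 x:[35/2,24] y:[-5,14] z:[34,51] -> miss, prune
  N5 x:[17/2,39/2] y:[-5,23] z:[13,29] -> hit [13,39/2], descend [4, 6, 10]
    N4 x:[17/2,33/2] y:[-5,2] z:[17,27] -> miss, prune
    N6 x:[25/2,39/2] y:[16,23] z:[13,21] -> hit [16,39/2] leaf, test {P6@t=18, P14(miss), P19(miss)}
    N10 x:[17/2,14] y:[12,19] z:[23,29] -> miss, prune
  N8 x:[20,55/2] y:[-2,32] z:[14,30] -> hit [20,55/2], descend [1, 3]
    N1 x:[21,24] y:[1,32] z:[27,30] -> miss, prune
    N3 x:[20,55/2] y:[-2,13] z:[14,23] -> miss, prune
  N11 x:[13/2,17] y:[-3,15] z:[32,46] -> miss, prune

Summary -> nodes [0, 2, 5, 4, 6, 10, 8, 1, 3, 11]; box-tests=10; leaf-entries=1; first=P6

== RESULT ==
[0, 2, 5, 4, 6, 10, 8, 1, 3, 11]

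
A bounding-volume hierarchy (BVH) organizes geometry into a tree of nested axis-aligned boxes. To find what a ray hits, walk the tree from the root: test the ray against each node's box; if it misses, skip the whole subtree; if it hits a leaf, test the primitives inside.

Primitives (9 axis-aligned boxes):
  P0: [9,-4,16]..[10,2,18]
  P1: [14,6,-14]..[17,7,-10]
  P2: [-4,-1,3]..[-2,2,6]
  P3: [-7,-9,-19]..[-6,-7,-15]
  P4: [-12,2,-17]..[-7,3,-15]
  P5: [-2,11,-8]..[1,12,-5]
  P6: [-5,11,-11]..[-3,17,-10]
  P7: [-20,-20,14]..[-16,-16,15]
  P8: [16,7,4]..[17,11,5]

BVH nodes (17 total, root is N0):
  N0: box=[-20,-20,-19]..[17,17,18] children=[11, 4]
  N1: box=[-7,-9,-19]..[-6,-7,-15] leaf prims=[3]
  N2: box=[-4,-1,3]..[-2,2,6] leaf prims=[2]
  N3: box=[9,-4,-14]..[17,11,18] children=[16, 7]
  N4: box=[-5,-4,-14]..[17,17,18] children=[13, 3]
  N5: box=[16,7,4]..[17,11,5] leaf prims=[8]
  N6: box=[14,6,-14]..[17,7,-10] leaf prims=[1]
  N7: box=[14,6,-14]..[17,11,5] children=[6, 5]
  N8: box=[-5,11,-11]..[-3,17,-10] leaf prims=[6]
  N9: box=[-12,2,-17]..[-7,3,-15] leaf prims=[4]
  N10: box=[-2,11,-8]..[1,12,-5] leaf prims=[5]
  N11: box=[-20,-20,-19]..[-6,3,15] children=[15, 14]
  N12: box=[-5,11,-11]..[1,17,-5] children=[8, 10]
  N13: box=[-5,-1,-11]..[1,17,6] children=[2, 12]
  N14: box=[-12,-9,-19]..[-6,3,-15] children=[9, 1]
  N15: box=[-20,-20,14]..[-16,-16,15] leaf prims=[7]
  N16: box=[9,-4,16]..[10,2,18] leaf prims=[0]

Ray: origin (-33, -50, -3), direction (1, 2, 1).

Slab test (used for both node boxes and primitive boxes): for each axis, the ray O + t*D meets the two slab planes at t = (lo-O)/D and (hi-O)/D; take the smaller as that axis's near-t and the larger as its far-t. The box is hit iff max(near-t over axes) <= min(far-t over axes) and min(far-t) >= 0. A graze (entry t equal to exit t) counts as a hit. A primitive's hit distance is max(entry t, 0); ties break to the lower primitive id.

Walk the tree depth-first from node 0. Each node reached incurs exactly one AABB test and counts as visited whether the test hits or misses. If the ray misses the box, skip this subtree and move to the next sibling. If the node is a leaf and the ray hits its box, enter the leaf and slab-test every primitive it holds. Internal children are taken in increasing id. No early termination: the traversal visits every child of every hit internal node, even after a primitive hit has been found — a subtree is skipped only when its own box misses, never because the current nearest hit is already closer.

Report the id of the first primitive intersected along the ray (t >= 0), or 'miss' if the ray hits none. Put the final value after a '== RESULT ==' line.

Walk:
N0 x:[13,50] y:[15,67/2] z:[-16,21] -> hit [15,21], descend [4, 11]
  N4 x:[28,50] y:[23,67/2] z:[-11,21] -> miss, prune
  N11 x:[13,27] y:[15,53/2] z:[-16,18] -> hit [15,18], descend [14, 15]
    N14 x:[21,27] y:[41/2,53/2] z:[-16,-12] -> miss, prune
    N15 x:[13,17] y:[15,17] z:[17,18] -> hit [17,17] leaf, test {P7@t=17}

Visited [0, 4, 11, 14, 15]. Tests: 5 box, 1 leaf. Nearest: P7.

== RESULT ==
7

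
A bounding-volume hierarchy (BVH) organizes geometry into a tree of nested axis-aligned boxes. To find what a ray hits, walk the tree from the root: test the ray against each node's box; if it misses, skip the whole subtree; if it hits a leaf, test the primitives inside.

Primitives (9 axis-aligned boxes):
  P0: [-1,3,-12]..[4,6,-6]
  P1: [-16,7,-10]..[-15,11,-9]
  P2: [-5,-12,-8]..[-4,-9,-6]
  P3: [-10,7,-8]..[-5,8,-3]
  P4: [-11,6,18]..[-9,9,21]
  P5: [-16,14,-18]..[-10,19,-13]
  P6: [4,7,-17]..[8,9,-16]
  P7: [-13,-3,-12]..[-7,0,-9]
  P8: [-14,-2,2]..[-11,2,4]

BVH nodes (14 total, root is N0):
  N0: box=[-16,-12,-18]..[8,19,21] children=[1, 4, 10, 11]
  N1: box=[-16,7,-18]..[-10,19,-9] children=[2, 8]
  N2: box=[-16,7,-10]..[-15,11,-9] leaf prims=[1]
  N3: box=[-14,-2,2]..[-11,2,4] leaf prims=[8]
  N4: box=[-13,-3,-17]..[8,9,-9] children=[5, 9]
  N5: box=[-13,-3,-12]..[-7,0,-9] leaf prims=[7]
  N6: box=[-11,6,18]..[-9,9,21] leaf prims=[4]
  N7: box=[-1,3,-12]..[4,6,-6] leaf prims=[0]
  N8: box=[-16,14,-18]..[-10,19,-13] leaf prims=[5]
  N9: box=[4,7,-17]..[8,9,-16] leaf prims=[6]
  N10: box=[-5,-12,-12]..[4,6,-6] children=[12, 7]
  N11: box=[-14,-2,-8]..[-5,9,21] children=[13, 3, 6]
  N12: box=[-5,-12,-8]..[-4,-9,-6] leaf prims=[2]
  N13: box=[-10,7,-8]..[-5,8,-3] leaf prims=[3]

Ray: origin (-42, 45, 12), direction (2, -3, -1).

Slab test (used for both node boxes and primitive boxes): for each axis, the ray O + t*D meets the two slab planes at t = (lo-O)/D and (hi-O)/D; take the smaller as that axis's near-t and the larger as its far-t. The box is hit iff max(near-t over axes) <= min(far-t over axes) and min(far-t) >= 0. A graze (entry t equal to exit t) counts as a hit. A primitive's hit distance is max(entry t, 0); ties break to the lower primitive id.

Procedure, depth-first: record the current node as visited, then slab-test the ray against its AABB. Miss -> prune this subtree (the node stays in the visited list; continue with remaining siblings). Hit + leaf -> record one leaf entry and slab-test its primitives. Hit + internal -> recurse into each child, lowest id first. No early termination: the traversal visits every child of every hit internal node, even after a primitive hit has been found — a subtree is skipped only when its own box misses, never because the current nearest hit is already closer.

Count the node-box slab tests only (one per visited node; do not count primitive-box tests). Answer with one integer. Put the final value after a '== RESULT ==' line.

Trace the traversal:
N0 x:[13,25] y:[26/3,19] z:[-9,30] -> hit [13,19], descend [1, 4, 10, 11]
  N1 x:[13,16] y:[26/3,38/3] z:[21,30] -> miss, prune
  N4 x:[29/2,25] y:[12,16] z:[21,29] -> miss, prune
  N10 x:[37/2,23] y:[13,19] z:[18,24] -> hit [37/2,19], descend [7, 12]
    N7 x:[41/2,23] y:[13,14] z:[18,24] -> miss, prune
    N12 x:[37/2,19] y:[18,19] z:[18,20] -> hit [37/2,19] leaf, test {P2@t=37/2}
  N11 x:[14,37/2] y:[12,47/3] z:[-9,20] -> hit [14,47/3], descend [3, 6, 13]
    N3 x:[14,31/2] y:[43/3,47/3] z:[8,10] -> miss, prune
    N6 x:[31/2,33/2] y:[12,13] z:[-9,-6] -> miss, prune
    N13 x:[16,37/2] y:[37/3,38/3] z:[15,20] -> miss, prune

Visited [0, 1, 4, 10, 7, 12, 11, 3, 6, 13]. Tests: 10 box, 1 leaf. Nearest: P2.

== RESULT ==
10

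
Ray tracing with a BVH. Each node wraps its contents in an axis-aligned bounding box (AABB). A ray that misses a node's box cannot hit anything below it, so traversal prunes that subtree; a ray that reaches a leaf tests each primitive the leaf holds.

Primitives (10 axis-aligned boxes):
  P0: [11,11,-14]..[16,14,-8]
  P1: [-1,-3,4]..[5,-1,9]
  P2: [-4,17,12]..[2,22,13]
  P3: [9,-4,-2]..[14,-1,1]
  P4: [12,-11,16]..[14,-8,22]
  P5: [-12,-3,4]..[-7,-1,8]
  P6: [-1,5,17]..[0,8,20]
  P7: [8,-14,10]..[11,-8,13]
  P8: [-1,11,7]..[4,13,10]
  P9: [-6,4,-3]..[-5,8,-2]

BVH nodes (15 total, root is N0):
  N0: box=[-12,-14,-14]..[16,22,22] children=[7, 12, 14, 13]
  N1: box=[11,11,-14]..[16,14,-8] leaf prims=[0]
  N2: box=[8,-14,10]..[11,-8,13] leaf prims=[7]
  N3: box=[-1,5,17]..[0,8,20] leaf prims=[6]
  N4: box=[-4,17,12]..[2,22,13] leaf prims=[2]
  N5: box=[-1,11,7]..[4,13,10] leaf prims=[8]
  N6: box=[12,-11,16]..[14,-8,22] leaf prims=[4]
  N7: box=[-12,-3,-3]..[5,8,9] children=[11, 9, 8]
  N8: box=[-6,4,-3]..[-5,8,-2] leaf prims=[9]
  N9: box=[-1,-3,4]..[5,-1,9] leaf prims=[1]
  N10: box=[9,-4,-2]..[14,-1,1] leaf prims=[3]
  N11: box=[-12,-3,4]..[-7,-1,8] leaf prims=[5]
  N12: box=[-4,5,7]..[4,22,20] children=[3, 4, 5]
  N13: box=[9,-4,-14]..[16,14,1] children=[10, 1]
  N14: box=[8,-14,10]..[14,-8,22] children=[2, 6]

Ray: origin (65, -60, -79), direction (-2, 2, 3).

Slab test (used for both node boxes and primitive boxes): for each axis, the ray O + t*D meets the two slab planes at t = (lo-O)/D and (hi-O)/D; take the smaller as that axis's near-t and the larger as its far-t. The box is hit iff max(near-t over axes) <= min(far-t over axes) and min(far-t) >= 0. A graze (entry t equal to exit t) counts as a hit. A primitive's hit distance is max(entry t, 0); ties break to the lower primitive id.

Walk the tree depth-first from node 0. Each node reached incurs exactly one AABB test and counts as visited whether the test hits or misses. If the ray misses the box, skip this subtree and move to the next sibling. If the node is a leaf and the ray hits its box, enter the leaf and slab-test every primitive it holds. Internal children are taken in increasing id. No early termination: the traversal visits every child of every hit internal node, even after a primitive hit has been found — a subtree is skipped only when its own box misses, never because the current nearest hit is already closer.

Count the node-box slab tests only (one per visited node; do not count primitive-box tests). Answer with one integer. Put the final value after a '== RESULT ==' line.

Trace the traversal:
N0 x:[49/2,77/2] y:[23,41] z:[65/3,101/3] -> hit [49/2,101/3], descend [7, 12, 13, 14]
  N7 x:[30,77/2] y:[57/2,34] z:[76/3,88/3] -> miss, prune
  N12 x:[61/2,69/2] y:[65/2,41] z:[86/3,33] -> hit [65/2,33], descend [3, 4, 5]
    N3 x:[65/2,33] y:[65/2,34] z:[32,33] -> hit [65/2,33] leaf, test {P6@t=65/2}
    N4 x:[63/2,69/2] y:[77/2,41] z:[91/3,92/3] -> miss, prune
    N5 x:[61/2,33] y:[71/2,73/2] z:[86/3,89/3] -> miss, prune
  N13 x:[49/2,28] y:[28,37] z:[65/3,80/3] -> miss, prune
  N14 x:[51/2,57/2] y:[23,26] z:[89/3,101/3] -> miss, prune

Summary -> nodes [0, 7, 12, 3, 4, 5, 13, 14]; box-tests=8; leaf-entries=1; first=P6

== RESULT ==
8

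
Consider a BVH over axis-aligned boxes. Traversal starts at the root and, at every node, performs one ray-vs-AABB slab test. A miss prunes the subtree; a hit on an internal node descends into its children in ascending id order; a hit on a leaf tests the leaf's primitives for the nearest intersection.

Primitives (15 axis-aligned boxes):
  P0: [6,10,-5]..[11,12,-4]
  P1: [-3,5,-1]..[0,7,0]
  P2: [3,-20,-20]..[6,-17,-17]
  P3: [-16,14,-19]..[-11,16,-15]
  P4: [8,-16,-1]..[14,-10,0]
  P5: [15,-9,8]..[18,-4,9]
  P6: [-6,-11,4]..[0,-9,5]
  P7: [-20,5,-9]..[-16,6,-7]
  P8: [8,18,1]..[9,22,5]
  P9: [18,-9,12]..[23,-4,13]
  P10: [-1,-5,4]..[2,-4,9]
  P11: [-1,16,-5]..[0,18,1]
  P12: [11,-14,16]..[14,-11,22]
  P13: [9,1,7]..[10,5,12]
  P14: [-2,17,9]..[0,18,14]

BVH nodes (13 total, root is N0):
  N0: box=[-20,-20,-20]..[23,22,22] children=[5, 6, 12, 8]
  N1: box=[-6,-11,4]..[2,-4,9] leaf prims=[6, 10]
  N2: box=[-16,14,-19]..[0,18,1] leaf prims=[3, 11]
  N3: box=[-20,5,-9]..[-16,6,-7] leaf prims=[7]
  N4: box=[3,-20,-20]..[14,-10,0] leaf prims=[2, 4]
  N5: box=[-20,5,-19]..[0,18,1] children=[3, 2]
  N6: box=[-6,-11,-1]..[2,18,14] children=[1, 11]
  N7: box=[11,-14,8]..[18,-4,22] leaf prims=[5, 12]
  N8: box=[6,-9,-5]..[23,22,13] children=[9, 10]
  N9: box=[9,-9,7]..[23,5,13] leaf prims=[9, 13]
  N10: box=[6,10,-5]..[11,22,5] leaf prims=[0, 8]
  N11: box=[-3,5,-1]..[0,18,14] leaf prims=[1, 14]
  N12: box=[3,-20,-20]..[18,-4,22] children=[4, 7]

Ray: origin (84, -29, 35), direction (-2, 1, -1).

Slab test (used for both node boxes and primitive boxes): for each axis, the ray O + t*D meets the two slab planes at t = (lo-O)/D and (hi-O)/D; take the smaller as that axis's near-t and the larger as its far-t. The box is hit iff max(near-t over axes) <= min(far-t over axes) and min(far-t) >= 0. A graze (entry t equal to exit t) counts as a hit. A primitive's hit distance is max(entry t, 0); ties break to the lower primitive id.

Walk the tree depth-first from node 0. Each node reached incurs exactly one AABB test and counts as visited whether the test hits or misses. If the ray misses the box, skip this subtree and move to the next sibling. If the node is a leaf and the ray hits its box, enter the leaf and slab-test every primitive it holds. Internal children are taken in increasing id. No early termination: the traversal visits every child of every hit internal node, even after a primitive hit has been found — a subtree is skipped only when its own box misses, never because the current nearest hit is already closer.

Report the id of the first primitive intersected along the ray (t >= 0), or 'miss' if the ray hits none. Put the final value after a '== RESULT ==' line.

Trace the traversal:
N0 x:[61/2,52] y:[9,51] z:[13,55] -> hit [61/2,51], descend [5, 6, 8, 12]
  N5 x:[42,52] y:[34,47] z:[34,54] -> hit [42,47], descend [2, 3]
    N2 x:[42,50] y:[43,47] z:[34,54] -> hit [43,47] leaf, test {P3(miss), P11(miss)}
    N3 x:[50,52] y:[34,35] z:[42,44] -> miss, prune
  N6 x:[41,45] y:[18,47] z:[21,36] -> miss, prune
  N8 x:[61/2,39] y:[20,51] z:[22,40] -> hit [61/2,39], descend [9, 10]
    N9 x:[61/2,75/2] y:[20,34] z:[22,28] -> miss, prune
    N10 x:[73/2,39] y:[39,51] z:[30,40] -> hit [39,39] leaf, test {P0@t=39, P8(miss)}
  N12 x:[33,81/2] y:[9,25] z:[13,55] -> miss, prune

Summary -> nodes [0, 5, 2, 3, 6, 8, 9, 10, 12]; box-tests=9; leaf-entries=2; first=P0

== RESULT ==
0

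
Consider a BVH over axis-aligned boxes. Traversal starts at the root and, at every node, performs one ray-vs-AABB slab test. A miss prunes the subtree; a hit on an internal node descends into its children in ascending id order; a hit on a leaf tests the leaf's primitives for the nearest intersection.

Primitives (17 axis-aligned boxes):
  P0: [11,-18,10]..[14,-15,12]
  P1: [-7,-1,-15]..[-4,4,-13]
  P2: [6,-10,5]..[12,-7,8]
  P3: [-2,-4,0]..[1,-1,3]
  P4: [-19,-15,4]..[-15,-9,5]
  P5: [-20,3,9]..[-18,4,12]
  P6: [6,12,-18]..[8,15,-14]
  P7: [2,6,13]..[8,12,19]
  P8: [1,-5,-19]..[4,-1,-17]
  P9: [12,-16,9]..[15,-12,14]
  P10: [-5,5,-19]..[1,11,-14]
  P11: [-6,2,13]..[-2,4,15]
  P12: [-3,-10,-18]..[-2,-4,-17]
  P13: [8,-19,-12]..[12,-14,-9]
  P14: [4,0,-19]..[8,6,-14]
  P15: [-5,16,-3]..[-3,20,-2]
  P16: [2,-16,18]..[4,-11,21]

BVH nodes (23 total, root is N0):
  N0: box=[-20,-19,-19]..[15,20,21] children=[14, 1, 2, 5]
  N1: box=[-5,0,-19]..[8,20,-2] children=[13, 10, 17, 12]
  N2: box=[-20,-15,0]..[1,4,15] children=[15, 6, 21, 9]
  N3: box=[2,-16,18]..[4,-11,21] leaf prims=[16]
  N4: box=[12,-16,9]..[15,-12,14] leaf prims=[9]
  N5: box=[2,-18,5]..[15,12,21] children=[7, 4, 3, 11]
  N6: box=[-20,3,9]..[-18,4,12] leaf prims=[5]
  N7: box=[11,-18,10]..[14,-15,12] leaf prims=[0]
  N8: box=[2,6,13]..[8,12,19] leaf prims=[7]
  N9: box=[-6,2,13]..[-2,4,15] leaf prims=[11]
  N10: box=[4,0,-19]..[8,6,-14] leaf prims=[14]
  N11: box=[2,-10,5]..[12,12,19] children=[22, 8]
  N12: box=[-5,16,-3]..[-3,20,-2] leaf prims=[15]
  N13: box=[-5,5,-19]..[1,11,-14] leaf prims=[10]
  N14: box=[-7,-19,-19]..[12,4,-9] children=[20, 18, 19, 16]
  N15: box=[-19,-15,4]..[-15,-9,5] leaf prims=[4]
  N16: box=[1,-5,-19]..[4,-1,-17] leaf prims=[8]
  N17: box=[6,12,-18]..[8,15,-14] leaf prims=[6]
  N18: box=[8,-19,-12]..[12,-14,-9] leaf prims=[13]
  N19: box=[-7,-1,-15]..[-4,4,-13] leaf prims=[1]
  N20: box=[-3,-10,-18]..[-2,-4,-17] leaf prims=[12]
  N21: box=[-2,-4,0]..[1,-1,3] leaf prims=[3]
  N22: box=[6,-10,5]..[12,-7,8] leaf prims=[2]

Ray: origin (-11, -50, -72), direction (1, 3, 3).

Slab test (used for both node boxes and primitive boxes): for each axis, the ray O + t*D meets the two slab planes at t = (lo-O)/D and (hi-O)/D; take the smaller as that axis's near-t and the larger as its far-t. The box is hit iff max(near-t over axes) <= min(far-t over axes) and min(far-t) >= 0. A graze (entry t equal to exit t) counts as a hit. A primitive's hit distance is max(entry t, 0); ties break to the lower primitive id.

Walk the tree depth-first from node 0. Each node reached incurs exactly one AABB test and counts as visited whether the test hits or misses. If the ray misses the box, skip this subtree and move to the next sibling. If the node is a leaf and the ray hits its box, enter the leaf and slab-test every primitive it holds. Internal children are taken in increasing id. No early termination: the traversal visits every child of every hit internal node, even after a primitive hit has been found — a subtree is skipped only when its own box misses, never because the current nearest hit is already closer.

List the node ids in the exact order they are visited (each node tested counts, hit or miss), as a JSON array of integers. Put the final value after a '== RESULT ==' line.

Traverse from the root:
N0 x:[-9,26] y:[31/3,70/3] z:[53/3,31] -> hit [53/3,70/3], descend [1, 2, 5, 14]
  N1 x:[6,19] y:[50/3,70/3] z:[53/3,70/3] -> hit [53/3,19], descend [10, 12, 13, 17]
    N10 x:[15,19] y:[50/3,56/3] z:[53/3,58/3] -> hit [53/3,56/3] leaf, test {P14@t=53/3}
    N12 x:[6,8] y:[22,70/3] z:[23,70/3] -> miss, prune
    N13 x:[6,12] y:[55/3,61/3] z:[53/3,58/3] -> miss, prune
    N17 x:[17,19] y:[62/3,65/3] z:[18,58/3] -> miss, prune
  N2 x:[-9,12] y:[35/3,18] z:[24,29] -> miss, prune
  N5 x:[13,26] y:[32/3,62/3] z:[77/3,31] -> miss, prune
  N14 x:[4,23] y:[31/3,18] z:[53/3,21] -> hit [53/3,18], descend [16, 18, 19, 20]
    N16 x:[12,15] y:[15,49/3] z:[53/3,55/3] -> miss, prune
    N18 x:[19,23] y:[31/3,12] z:[20,21] -> miss, prune
    N19 x:[4,7] y:[49/3,18] z:[19,59/3] -> miss, prune
    N20 x:[8,9] y:[40/3,46/3] z:[18,55/3] -> miss, prune

13 AABB tests over nodes [0, 1, 10, 12, 13, 17, 2, 5, 14, 16, 18, 19, 20]; 1 leaf entered; closest P14.

== RESULT ==
[0, 1, 10, 12, 13, 17, 2, 5, 14, 16, 18, 19, 20]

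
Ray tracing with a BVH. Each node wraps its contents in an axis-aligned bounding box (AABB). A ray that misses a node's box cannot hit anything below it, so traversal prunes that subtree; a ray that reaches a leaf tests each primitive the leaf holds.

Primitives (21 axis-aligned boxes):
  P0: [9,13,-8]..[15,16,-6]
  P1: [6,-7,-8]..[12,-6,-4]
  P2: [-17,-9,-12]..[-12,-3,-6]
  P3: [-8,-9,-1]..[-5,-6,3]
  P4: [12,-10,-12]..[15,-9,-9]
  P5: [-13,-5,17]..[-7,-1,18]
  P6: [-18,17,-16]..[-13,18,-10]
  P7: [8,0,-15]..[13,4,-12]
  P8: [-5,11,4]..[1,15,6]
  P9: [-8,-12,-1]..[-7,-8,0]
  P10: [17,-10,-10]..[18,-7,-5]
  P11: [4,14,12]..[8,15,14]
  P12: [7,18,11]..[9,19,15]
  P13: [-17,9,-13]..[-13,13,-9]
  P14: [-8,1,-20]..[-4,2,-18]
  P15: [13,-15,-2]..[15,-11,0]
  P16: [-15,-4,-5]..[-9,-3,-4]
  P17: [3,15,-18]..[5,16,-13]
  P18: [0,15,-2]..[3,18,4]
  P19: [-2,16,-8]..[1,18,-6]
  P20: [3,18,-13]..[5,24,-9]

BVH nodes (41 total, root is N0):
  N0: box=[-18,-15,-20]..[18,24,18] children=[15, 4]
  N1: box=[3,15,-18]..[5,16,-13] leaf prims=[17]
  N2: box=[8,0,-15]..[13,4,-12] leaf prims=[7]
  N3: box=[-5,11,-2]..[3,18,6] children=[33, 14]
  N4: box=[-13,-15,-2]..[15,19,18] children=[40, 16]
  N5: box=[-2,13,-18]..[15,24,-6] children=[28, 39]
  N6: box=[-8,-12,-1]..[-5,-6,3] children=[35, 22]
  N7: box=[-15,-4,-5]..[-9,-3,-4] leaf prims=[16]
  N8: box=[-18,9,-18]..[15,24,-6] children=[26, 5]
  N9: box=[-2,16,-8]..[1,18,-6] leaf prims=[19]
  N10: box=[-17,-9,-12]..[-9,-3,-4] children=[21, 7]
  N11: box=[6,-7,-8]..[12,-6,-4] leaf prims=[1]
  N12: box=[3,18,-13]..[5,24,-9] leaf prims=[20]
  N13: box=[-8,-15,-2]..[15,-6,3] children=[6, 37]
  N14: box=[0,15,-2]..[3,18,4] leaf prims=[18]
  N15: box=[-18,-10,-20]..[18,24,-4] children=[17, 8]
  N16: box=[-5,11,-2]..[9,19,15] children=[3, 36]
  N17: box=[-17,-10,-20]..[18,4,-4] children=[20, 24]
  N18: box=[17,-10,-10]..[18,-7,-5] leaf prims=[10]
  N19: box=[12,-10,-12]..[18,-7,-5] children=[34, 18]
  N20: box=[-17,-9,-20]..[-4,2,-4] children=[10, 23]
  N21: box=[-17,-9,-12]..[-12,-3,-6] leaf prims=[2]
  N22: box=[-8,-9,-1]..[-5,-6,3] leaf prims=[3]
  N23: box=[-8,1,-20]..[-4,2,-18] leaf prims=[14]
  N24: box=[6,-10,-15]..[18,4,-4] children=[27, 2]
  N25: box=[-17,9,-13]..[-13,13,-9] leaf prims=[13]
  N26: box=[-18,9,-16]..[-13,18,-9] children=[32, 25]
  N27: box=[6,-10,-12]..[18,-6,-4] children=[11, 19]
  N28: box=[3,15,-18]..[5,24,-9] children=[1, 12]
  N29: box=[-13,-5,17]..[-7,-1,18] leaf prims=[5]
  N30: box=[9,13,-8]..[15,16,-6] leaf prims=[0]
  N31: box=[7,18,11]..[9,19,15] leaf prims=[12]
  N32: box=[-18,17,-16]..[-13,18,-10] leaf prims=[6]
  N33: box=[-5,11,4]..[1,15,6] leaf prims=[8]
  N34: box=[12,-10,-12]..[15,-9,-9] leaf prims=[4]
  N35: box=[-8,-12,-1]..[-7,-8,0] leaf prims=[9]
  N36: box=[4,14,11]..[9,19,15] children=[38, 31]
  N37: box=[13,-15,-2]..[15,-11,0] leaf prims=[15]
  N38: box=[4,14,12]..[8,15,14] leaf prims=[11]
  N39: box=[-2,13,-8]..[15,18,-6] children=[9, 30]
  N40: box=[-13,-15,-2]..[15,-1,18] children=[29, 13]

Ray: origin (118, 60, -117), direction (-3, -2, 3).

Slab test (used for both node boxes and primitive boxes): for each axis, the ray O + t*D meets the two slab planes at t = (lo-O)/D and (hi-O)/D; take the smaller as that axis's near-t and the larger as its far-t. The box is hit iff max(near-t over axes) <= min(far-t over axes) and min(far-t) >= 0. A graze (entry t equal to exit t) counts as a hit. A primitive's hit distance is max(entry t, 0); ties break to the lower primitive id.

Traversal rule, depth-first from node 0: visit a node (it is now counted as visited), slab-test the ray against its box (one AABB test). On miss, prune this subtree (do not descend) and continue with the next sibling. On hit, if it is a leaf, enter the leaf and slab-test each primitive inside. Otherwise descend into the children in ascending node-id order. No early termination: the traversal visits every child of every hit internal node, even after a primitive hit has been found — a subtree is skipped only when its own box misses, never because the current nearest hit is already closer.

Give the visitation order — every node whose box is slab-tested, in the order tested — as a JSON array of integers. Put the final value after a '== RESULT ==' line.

Trace the traversal:
N0 x:[100/3,136/3] y:[18,75/2] z:[97/3,45] -> hit [100/3,75/2], descend [4, 15]
  N4 x:[103/3,131/3] y:[41/2,75/2] z:[115/3,45] -> miss, prune
  N15 x:[100/3,136/3] y:[18,35] z:[97/3,113/3] -> hit [100/3,35], descend [8, 17]
    N8 x:[103/3,136/3] y:[18,51/2] z:[33,37] -> miss, prune
    N17 x:[100/3,45] y:[28,35] z:[97/3,113/3] -> hit [100/3,35], descend [20, 24]
      N20 x:[122/3,45] y:[29,69/2] z:[97/3,113/3] -> miss, prune
      N24 x:[100/3,112/3] y:[28,35] z:[34,113/3] -> hit [34,35], descend [2, 27]
        N2 x:[35,110/3] y:[28,30] z:[34,35] -> miss, prune
        N27 x:[100/3,112/3] y:[33,35] z:[35,113/3] -> hit [35,35], descend [11, 19]
          N11 x:[106/3,112/3] y:[33,67/2] z:[109/3,113/3] -> miss, prune
          N19 x:[100/3,106/3] y:[67/2,35] z:[35,112/3] -> hit [35,35], descend [18, 34]
            N18 x:[100/3,101/3] y:[67/2,35] z:[107/3,112/3] -> miss, prune
            N34 x:[103/3,106/3] y:[69/2,35] z:[35,36] -> hit [35,35] leaf, test {P4@t=35}

Summary -> nodes [0, 4, 15, 8, 17, 20, 24, 2, 27, 11, 19, 18, 34]; box-tests=13; leaf-entries=1; first=P4

== RESULT ==
[0, 4, 15, 8, 17, 20, 24, 2, 27, 11, 19, 18, 34]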